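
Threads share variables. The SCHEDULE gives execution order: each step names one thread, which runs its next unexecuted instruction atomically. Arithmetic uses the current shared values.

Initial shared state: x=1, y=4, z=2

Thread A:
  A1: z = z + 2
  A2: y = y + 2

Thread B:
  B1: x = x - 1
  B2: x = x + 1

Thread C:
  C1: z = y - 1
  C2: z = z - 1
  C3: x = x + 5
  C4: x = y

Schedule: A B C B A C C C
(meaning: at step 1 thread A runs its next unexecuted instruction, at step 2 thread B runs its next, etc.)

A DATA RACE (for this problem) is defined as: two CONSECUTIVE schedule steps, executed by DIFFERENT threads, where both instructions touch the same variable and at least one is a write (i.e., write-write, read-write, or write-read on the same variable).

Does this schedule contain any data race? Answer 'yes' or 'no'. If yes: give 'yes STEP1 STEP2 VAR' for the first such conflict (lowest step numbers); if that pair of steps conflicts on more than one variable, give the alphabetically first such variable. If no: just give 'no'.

Steps 1,2: A(r=z,w=z) vs B(r=x,w=x). No conflict.
Steps 2,3: B(r=x,w=x) vs C(r=y,w=z). No conflict.
Steps 3,4: C(r=y,w=z) vs B(r=x,w=x). No conflict.
Steps 4,5: B(r=x,w=x) vs A(r=y,w=y). No conflict.
Steps 5,6: A(r=y,w=y) vs C(r=z,w=z). No conflict.
Steps 6,7: same thread (C). No race.
Steps 7,8: same thread (C). No race.

Answer: no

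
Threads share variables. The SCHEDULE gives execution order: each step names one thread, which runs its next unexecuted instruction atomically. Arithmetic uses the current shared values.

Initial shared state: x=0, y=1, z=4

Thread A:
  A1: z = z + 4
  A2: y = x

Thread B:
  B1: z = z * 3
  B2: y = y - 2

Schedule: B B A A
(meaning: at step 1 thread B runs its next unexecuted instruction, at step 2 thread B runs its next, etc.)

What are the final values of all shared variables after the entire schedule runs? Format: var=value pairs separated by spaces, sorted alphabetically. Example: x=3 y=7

Step 1: thread B executes B1 (z = z * 3). Shared: x=0 y=1 z=12. PCs: A@0 B@1
Step 2: thread B executes B2 (y = y - 2). Shared: x=0 y=-1 z=12. PCs: A@0 B@2
Step 3: thread A executes A1 (z = z + 4). Shared: x=0 y=-1 z=16. PCs: A@1 B@2
Step 4: thread A executes A2 (y = x). Shared: x=0 y=0 z=16. PCs: A@2 B@2

Answer: x=0 y=0 z=16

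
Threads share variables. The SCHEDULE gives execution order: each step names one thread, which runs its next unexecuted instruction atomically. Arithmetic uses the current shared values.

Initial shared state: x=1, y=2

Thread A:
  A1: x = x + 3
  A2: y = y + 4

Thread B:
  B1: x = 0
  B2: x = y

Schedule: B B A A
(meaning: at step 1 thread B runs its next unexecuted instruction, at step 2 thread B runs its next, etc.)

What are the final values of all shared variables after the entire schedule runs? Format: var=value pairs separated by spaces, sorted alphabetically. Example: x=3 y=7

Step 1: thread B executes B1 (x = 0). Shared: x=0 y=2. PCs: A@0 B@1
Step 2: thread B executes B2 (x = y). Shared: x=2 y=2. PCs: A@0 B@2
Step 3: thread A executes A1 (x = x + 3). Shared: x=5 y=2. PCs: A@1 B@2
Step 4: thread A executes A2 (y = y + 4). Shared: x=5 y=6. PCs: A@2 B@2

Answer: x=5 y=6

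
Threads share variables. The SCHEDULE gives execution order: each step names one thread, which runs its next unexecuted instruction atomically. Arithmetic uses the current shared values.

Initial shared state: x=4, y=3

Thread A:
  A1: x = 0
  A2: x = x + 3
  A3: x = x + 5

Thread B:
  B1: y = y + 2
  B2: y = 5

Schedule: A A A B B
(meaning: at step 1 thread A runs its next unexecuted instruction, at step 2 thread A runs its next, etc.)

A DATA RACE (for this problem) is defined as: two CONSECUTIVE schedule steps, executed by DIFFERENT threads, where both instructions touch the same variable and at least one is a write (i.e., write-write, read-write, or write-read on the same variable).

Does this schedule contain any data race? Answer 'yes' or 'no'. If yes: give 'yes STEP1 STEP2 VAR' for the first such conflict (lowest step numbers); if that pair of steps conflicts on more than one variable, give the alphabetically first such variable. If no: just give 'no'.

Steps 1,2: same thread (A). No race.
Steps 2,3: same thread (A). No race.
Steps 3,4: A(r=x,w=x) vs B(r=y,w=y). No conflict.
Steps 4,5: same thread (B). No race.

Answer: no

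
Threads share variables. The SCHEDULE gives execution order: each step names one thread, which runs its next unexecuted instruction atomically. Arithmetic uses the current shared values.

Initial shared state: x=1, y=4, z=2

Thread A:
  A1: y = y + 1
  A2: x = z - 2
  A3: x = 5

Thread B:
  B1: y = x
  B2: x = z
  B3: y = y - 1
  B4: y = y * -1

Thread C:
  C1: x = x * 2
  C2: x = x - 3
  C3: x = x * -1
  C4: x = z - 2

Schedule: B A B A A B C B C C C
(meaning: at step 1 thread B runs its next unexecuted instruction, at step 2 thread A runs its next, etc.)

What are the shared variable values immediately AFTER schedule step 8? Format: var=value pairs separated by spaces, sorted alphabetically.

Answer: x=10 y=-1 z=2

Derivation:
Step 1: thread B executes B1 (y = x). Shared: x=1 y=1 z=2. PCs: A@0 B@1 C@0
Step 2: thread A executes A1 (y = y + 1). Shared: x=1 y=2 z=2. PCs: A@1 B@1 C@0
Step 3: thread B executes B2 (x = z). Shared: x=2 y=2 z=2. PCs: A@1 B@2 C@0
Step 4: thread A executes A2 (x = z - 2). Shared: x=0 y=2 z=2. PCs: A@2 B@2 C@0
Step 5: thread A executes A3 (x = 5). Shared: x=5 y=2 z=2. PCs: A@3 B@2 C@0
Step 6: thread B executes B3 (y = y - 1). Shared: x=5 y=1 z=2. PCs: A@3 B@3 C@0
Step 7: thread C executes C1 (x = x * 2). Shared: x=10 y=1 z=2. PCs: A@3 B@3 C@1
Step 8: thread B executes B4 (y = y * -1). Shared: x=10 y=-1 z=2. PCs: A@3 B@4 C@1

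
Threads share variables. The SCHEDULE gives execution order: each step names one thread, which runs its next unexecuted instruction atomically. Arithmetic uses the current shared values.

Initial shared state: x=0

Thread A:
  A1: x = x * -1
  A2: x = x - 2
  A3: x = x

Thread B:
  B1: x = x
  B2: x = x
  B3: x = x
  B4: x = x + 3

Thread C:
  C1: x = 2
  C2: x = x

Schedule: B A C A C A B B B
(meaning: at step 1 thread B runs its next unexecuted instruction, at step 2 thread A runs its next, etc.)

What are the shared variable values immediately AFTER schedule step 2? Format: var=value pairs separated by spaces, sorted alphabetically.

Answer: x=0

Derivation:
Step 1: thread B executes B1 (x = x). Shared: x=0. PCs: A@0 B@1 C@0
Step 2: thread A executes A1 (x = x * -1). Shared: x=0. PCs: A@1 B@1 C@0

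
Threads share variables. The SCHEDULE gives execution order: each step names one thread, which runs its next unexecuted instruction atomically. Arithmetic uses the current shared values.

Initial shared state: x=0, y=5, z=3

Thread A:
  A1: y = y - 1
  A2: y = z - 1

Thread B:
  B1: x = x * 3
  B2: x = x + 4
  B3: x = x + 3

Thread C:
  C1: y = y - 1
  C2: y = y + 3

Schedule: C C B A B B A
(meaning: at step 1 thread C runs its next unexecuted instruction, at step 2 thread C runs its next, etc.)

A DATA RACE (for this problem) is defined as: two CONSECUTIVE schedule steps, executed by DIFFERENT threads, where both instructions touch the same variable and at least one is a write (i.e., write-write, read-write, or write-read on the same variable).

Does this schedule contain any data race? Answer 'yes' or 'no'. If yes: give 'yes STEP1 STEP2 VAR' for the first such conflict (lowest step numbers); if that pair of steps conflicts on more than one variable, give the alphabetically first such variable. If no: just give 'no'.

Steps 1,2: same thread (C). No race.
Steps 2,3: C(r=y,w=y) vs B(r=x,w=x). No conflict.
Steps 3,4: B(r=x,w=x) vs A(r=y,w=y). No conflict.
Steps 4,5: A(r=y,w=y) vs B(r=x,w=x). No conflict.
Steps 5,6: same thread (B). No race.
Steps 6,7: B(r=x,w=x) vs A(r=z,w=y). No conflict.

Answer: no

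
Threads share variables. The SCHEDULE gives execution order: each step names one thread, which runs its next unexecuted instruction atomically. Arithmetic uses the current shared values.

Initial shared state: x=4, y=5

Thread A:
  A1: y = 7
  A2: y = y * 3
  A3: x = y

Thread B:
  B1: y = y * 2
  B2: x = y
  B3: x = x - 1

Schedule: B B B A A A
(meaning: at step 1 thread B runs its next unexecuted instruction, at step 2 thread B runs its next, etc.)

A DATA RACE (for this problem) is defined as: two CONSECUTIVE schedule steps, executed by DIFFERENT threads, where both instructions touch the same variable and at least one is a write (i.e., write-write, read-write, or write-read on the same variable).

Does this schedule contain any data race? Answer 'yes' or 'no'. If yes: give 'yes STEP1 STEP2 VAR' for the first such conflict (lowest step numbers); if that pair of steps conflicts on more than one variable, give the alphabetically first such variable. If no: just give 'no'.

Steps 1,2: same thread (B). No race.
Steps 2,3: same thread (B). No race.
Steps 3,4: B(r=x,w=x) vs A(r=-,w=y). No conflict.
Steps 4,5: same thread (A). No race.
Steps 5,6: same thread (A). No race.

Answer: no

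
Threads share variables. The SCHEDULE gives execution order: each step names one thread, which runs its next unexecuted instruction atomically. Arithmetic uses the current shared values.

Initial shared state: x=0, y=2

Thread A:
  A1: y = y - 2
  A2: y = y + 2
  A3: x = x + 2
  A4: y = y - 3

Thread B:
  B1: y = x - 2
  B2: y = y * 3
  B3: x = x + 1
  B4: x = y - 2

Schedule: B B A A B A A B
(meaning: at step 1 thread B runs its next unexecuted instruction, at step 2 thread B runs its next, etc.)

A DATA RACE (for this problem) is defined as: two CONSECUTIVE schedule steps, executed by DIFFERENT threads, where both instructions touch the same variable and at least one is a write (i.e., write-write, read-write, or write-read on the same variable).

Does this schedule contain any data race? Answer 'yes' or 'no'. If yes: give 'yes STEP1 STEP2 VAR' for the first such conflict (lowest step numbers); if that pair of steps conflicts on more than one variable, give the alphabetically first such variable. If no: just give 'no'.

Steps 1,2: same thread (B). No race.
Steps 2,3: B(y = y * 3) vs A(y = y - 2). RACE on y (W-W).
Steps 3,4: same thread (A). No race.
Steps 4,5: A(r=y,w=y) vs B(r=x,w=x). No conflict.
Steps 5,6: B(x = x + 1) vs A(x = x + 2). RACE on x (W-W).
Steps 6,7: same thread (A). No race.
Steps 7,8: A(y = y - 3) vs B(x = y - 2). RACE on y (W-R).
First conflict at steps 2,3.

Answer: yes 2 3 y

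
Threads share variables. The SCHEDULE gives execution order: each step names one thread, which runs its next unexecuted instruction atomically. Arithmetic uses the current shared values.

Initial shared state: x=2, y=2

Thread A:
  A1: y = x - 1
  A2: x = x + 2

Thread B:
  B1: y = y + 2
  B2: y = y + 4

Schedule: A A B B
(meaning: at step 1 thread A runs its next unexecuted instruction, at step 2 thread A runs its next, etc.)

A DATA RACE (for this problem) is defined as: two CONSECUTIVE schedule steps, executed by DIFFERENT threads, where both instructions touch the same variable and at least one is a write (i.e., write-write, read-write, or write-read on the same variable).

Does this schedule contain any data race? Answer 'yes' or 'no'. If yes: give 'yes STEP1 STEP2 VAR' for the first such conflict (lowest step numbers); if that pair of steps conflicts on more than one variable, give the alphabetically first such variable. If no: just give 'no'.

Steps 1,2: same thread (A). No race.
Steps 2,3: A(r=x,w=x) vs B(r=y,w=y). No conflict.
Steps 3,4: same thread (B). No race.

Answer: no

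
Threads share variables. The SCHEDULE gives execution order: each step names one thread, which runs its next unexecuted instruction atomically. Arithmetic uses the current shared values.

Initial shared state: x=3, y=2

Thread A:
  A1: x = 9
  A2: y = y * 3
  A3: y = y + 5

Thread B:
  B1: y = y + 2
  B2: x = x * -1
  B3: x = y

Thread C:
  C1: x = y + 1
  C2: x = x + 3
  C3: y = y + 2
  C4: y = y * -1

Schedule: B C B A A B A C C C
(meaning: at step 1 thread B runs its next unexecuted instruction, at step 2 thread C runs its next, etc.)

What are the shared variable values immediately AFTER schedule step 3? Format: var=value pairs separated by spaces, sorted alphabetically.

Step 1: thread B executes B1 (y = y + 2). Shared: x=3 y=4. PCs: A@0 B@1 C@0
Step 2: thread C executes C1 (x = y + 1). Shared: x=5 y=4. PCs: A@0 B@1 C@1
Step 3: thread B executes B2 (x = x * -1). Shared: x=-5 y=4. PCs: A@0 B@2 C@1

Answer: x=-5 y=4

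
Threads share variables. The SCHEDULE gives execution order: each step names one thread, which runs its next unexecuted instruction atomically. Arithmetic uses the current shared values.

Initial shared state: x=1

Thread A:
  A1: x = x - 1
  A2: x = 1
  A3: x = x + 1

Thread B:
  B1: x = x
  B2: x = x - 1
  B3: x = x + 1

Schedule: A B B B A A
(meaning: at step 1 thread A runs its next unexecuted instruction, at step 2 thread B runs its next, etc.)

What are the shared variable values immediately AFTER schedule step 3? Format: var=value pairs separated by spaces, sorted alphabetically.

Answer: x=-1

Derivation:
Step 1: thread A executes A1 (x = x - 1). Shared: x=0. PCs: A@1 B@0
Step 2: thread B executes B1 (x = x). Shared: x=0. PCs: A@1 B@1
Step 3: thread B executes B2 (x = x - 1). Shared: x=-1. PCs: A@1 B@2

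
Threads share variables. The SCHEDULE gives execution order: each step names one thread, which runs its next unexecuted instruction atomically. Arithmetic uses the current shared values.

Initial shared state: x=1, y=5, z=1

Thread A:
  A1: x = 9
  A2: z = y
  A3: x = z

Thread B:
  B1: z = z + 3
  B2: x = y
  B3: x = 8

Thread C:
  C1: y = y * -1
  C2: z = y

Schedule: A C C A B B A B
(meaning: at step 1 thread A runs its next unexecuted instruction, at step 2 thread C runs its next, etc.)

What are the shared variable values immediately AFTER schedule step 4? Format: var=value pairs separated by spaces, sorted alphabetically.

Answer: x=9 y=-5 z=-5

Derivation:
Step 1: thread A executes A1 (x = 9). Shared: x=9 y=5 z=1. PCs: A@1 B@0 C@0
Step 2: thread C executes C1 (y = y * -1). Shared: x=9 y=-5 z=1. PCs: A@1 B@0 C@1
Step 3: thread C executes C2 (z = y). Shared: x=9 y=-5 z=-5. PCs: A@1 B@0 C@2
Step 4: thread A executes A2 (z = y). Shared: x=9 y=-5 z=-5. PCs: A@2 B@0 C@2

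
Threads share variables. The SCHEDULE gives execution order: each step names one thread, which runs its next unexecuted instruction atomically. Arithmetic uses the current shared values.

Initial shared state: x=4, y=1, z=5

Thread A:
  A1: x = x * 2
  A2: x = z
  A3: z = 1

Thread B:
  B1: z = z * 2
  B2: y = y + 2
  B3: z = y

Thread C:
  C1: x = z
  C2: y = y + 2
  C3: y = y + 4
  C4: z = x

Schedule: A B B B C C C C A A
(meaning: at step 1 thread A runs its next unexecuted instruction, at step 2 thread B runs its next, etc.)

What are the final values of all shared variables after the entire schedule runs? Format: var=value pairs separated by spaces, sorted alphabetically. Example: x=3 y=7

Step 1: thread A executes A1 (x = x * 2). Shared: x=8 y=1 z=5. PCs: A@1 B@0 C@0
Step 2: thread B executes B1 (z = z * 2). Shared: x=8 y=1 z=10. PCs: A@1 B@1 C@0
Step 3: thread B executes B2 (y = y + 2). Shared: x=8 y=3 z=10. PCs: A@1 B@2 C@0
Step 4: thread B executes B3 (z = y). Shared: x=8 y=3 z=3. PCs: A@1 B@3 C@0
Step 5: thread C executes C1 (x = z). Shared: x=3 y=3 z=3. PCs: A@1 B@3 C@1
Step 6: thread C executes C2 (y = y + 2). Shared: x=3 y=5 z=3. PCs: A@1 B@3 C@2
Step 7: thread C executes C3 (y = y + 4). Shared: x=3 y=9 z=3. PCs: A@1 B@3 C@3
Step 8: thread C executes C4 (z = x). Shared: x=3 y=9 z=3. PCs: A@1 B@3 C@4
Step 9: thread A executes A2 (x = z). Shared: x=3 y=9 z=3. PCs: A@2 B@3 C@4
Step 10: thread A executes A3 (z = 1). Shared: x=3 y=9 z=1. PCs: A@3 B@3 C@4

Answer: x=3 y=9 z=1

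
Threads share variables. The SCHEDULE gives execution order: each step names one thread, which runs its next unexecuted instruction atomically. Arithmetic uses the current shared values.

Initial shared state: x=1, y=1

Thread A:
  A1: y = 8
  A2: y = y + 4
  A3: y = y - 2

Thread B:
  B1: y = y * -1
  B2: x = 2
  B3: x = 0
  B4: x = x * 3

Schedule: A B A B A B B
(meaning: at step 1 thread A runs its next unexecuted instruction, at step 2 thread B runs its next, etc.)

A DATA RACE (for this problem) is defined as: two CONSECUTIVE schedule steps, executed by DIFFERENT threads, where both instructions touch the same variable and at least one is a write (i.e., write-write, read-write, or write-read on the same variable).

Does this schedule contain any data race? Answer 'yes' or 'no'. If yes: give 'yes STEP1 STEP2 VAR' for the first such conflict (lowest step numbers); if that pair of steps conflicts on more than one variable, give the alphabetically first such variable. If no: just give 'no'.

Answer: yes 1 2 y

Derivation:
Steps 1,2: A(y = 8) vs B(y = y * -1). RACE on y (W-W).
Steps 2,3: B(y = y * -1) vs A(y = y + 4). RACE on y (W-W).
Steps 3,4: A(r=y,w=y) vs B(r=-,w=x). No conflict.
Steps 4,5: B(r=-,w=x) vs A(r=y,w=y). No conflict.
Steps 5,6: A(r=y,w=y) vs B(r=-,w=x). No conflict.
Steps 6,7: same thread (B). No race.
First conflict at steps 1,2.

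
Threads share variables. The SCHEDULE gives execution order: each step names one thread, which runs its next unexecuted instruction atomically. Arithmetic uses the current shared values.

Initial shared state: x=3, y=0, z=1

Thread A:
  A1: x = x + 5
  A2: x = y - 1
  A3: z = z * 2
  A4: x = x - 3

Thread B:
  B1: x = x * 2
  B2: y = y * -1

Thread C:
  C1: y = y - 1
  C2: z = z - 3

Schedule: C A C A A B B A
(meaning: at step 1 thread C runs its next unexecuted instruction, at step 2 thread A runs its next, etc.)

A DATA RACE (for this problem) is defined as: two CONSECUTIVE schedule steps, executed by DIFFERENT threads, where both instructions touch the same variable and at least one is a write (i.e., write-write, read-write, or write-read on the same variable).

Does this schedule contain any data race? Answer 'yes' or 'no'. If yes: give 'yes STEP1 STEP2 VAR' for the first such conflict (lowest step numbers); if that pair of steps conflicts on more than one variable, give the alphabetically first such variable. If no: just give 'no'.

Steps 1,2: C(r=y,w=y) vs A(r=x,w=x). No conflict.
Steps 2,3: A(r=x,w=x) vs C(r=z,w=z). No conflict.
Steps 3,4: C(r=z,w=z) vs A(r=y,w=x). No conflict.
Steps 4,5: same thread (A). No race.
Steps 5,6: A(r=z,w=z) vs B(r=x,w=x). No conflict.
Steps 6,7: same thread (B). No race.
Steps 7,8: B(r=y,w=y) vs A(r=x,w=x). No conflict.

Answer: no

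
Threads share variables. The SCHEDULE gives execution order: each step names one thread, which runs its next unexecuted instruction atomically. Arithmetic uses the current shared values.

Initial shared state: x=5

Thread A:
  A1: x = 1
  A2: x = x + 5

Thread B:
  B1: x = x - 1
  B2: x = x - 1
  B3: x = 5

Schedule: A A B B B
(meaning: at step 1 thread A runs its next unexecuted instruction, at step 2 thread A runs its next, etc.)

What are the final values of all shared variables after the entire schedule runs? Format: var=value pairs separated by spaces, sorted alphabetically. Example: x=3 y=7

Step 1: thread A executes A1 (x = 1). Shared: x=1. PCs: A@1 B@0
Step 2: thread A executes A2 (x = x + 5). Shared: x=6. PCs: A@2 B@0
Step 3: thread B executes B1 (x = x - 1). Shared: x=5. PCs: A@2 B@1
Step 4: thread B executes B2 (x = x - 1). Shared: x=4. PCs: A@2 B@2
Step 5: thread B executes B3 (x = 5). Shared: x=5. PCs: A@2 B@3

Answer: x=5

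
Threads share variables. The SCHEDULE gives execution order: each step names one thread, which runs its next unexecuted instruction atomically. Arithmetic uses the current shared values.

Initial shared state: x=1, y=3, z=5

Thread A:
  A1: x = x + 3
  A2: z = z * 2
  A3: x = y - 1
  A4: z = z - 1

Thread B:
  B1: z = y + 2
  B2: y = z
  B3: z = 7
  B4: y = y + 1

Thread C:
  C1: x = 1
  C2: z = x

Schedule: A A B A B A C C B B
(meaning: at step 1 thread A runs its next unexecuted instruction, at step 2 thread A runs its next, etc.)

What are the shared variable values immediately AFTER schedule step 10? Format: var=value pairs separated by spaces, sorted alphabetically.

Step 1: thread A executes A1 (x = x + 3). Shared: x=4 y=3 z=5. PCs: A@1 B@0 C@0
Step 2: thread A executes A2 (z = z * 2). Shared: x=4 y=3 z=10. PCs: A@2 B@0 C@0
Step 3: thread B executes B1 (z = y + 2). Shared: x=4 y=3 z=5. PCs: A@2 B@1 C@0
Step 4: thread A executes A3 (x = y - 1). Shared: x=2 y=3 z=5. PCs: A@3 B@1 C@0
Step 5: thread B executes B2 (y = z). Shared: x=2 y=5 z=5. PCs: A@3 B@2 C@0
Step 6: thread A executes A4 (z = z - 1). Shared: x=2 y=5 z=4. PCs: A@4 B@2 C@0
Step 7: thread C executes C1 (x = 1). Shared: x=1 y=5 z=4. PCs: A@4 B@2 C@1
Step 8: thread C executes C2 (z = x). Shared: x=1 y=5 z=1. PCs: A@4 B@2 C@2
Step 9: thread B executes B3 (z = 7). Shared: x=1 y=5 z=7. PCs: A@4 B@3 C@2
Step 10: thread B executes B4 (y = y + 1). Shared: x=1 y=6 z=7. PCs: A@4 B@4 C@2

Answer: x=1 y=6 z=7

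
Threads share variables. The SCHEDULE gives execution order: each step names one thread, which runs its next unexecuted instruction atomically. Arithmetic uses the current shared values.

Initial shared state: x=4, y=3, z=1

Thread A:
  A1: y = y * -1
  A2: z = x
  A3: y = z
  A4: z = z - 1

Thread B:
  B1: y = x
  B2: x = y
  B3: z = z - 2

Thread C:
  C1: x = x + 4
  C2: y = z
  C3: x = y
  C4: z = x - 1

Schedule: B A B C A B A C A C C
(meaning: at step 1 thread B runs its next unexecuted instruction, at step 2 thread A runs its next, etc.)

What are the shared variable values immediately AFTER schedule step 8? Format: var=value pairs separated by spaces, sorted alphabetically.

Answer: x=0 y=-2 z=-2

Derivation:
Step 1: thread B executes B1 (y = x). Shared: x=4 y=4 z=1. PCs: A@0 B@1 C@0
Step 2: thread A executes A1 (y = y * -1). Shared: x=4 y=-4 z=1. PCs: A@1 B@1 C@0
Step 3: thread B executes B2 (x = y). Shared: x=-4 y=-4 z=1. PCs: A@1 B@2 C@0
Step 4: thread C executes C1 (x = x + 4). Shared: x=0 y=-4 z=1. PCs: A@1 B@2 C@1
Step 5: thread A executes A2 (z = x). Shared: x=0 y=-4 z=0. PCs: A@2 B@2 C@1
Step 6: thread B executes B3 (z = z - 2). Shared: x=0 y=-4 z=-2. PCs: A@2 B@3 C@1
Step 7: thread A executes A3 (y = z). Shared: x=0 y=-2 z=-2. PCs: A@3 B@3 C@1
Step 8: thread C executes C2 (y = z). Shared: x=0 y=-2 z=-2. PCs: A@3 B@3 C@2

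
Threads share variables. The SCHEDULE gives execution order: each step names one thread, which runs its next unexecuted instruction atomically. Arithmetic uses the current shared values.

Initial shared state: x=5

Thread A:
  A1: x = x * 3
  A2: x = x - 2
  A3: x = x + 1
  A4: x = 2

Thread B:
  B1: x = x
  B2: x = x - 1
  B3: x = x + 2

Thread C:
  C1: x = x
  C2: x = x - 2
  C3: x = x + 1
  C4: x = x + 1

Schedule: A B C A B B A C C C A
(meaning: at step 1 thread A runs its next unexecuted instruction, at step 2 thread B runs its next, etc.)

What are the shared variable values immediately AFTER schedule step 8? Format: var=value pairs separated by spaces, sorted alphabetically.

Answer: x=13

Derivation:
Step 1: thread A executes A1 (x = x * 3). Shared: x=15. PCs: A@1 B@0 C@0
Step 2: thread B executes B1 (x = x). Shared: x=15. PCs: A@1 B@1 C@0
Step 3: thread C executes C1 (x = x). Shared: x=15. PCs: A@1 B@1 C@1
Step 4: thread A executes A2 (x = x - 2). Shared: x=13. PCs: A@2 B@1 C@1
Step 5: thread B executes B2 (x = x - 1). Shared: x=12. PCs: A@2 B@2 C@1
Step 6: thread B executes B3 (x = x + 2). Shared: x=14. PCs: A@2 B@3 C@1
Step 7: thread A executes A3 (x = x + 1). Shared: x=15. PCs: A@3 B@3 C@1
Step 8: thread C executes C2 (x = x - 2). Shared: x=13. PCs: A@3 B@3 C@2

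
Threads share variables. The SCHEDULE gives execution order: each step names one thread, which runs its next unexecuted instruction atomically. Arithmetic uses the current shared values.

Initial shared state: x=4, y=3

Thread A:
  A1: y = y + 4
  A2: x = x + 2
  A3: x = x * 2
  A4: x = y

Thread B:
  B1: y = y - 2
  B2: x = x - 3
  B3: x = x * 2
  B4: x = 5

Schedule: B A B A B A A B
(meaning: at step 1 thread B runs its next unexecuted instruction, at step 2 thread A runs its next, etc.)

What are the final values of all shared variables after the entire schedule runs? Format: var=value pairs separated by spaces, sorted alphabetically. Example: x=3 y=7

Step 1: thread B executes B1 (y = y - 2). Shared: x=4 y=1. PCs: A@0 B@1
Step 2: thread A executes A1 (y = y + 4). Shared: x=4 y=5. PCs: A@1 B@1
Step 3: thread B executes B2 (x = x - 3). Shared: x=1 y=5. PCs: A@1 B@2
Step 4: thread A executes A2 (x = x + 2). Shared: x=3 y=5. PCs: A@2 B@2
Step 5: thread B executes B3 (x = x * 2). Shared: x=6 y=5. PCs: A@2 B@3
Step 6: thread A executes A3 (x = x * 2). Shared: x=12 y=5. PCs: A@3 B@3
Step 7: thread A executes A4 (x = y). Shared: x=5 y=5. PCs: A@4 B@3
Step 8: thread B executes B4 (x = 5). Shared: x=5 y=5. PCs: A@4 B@4

Answer: x=5 y=5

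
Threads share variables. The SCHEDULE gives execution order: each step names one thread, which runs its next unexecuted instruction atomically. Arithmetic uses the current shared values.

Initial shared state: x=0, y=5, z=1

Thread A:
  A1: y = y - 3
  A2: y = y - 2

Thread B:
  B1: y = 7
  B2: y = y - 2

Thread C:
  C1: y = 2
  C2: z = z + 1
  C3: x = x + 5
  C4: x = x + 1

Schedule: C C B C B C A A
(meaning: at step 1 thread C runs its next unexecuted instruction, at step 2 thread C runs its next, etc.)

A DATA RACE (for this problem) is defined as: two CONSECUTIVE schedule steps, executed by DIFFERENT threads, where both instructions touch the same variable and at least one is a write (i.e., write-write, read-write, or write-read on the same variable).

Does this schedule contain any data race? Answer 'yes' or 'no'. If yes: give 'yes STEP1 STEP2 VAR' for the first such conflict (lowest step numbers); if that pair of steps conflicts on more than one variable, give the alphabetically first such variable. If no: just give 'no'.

Answer: no

Derivation:
Steps 1,2: same thread (C). No race.
Steps 2,3: C(r=z,w=z) vs B(r=-,w=y). No conflict.
Steps 3,4: B(r=-,w=y) vs C(r=x,w=x). No conflict.
Steps 4,5: C(r=x,w=x) vs B(r=y,w=y). No conflict.
Steps 5,6: B(r=y,w=y) vs C(r=x,w=x). No conflict.
Steps 6,7: C(r=x,w=x) vs A(r=y,w=y). No conflict.
Steps 7,8: same thread (A). No race.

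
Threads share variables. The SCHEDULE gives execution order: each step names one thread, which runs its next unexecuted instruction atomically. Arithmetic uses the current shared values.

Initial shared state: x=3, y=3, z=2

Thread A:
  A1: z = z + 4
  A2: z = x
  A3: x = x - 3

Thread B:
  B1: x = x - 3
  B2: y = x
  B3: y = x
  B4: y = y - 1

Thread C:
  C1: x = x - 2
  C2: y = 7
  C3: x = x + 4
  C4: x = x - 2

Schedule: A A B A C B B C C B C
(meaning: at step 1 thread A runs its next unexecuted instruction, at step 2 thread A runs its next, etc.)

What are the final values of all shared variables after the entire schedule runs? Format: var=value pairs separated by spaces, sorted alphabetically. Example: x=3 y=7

Answer: x=-3 y=6 z=3

Derivation:
Step 1: thread A executes A1 (z = z + 4). Shared: x=3 y=3 z=6. PCs: A@1 B@0 C@0
Step 2: thread A executes A2 (z = x). Shared: x=3 y=3 z=3. PCs: A@2 B@0 C@0
Step 3: thread B executes B1 (x = x - 3). Shared: x=0 y=3 z=3. PCs: A@2 B@1 C@0
Step 4: thread A executes A3 (x = x - 3). Shared: x=-3 y=3 z=3. PCs: A@3 B@1 C@0
Step 5: thread C executes C1 (x = x - 2). Shared: x=-5 y=3 z=3. PCs: A@3 B@1 C@1
Step 6: thread B executes B2 (y = x). Shared: x=-5 y=-5 z=3. PCs: A@3 B@2 C@1
Step 7: thread B executes B3 (y = x). Shared: x=-5 y=-5 z=3. PCs: A@3 B@3 C@1
Step 8: thread C executes C2 (y = 7). Shared: x=-5 y=7 z=3. PCs: A@3 B@3 C@2
Step 9: thread C executes C3 (x = x + 4). Shared: x=-1 y=7 z=3. PCs: A@3 B@3 C@3
Step 10: thread B executes B4 (y = y - 1). Shared: x=-1 y=6 z=3. PCs: A@3 B@4 C@3
Step 11: thread C executes C4 (x = x - 2). Shared: x=-3 y=6 z=3. PCs: A@3 B@4 C@4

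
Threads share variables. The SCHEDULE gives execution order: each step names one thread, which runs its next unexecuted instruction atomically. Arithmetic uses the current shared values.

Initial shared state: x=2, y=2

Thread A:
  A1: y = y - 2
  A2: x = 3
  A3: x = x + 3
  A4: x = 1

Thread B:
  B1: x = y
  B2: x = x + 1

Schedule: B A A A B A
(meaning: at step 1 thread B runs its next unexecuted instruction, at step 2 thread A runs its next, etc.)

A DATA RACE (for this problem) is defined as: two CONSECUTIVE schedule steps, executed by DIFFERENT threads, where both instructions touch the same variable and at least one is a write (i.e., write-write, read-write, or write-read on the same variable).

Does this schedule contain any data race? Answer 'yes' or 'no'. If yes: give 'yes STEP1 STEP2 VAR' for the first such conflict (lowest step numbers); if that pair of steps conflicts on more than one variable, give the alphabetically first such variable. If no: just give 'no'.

Steps 1,2: B(x = y) vs A(y = y - 2). RACE on y (R-W).
Steps 2,3: same thread (A). No race.
Steps 3,4: same thread (A). No race.
Steps 4,5: A(x = x + 3) vs B(x = x + 1). RACE on x (W-W).
Steps 5,6: B(x = x + 1) vs A(x = 1). RACE on x (W-W).
First conflict at steps 1,2.

Answer: yes 1 2 y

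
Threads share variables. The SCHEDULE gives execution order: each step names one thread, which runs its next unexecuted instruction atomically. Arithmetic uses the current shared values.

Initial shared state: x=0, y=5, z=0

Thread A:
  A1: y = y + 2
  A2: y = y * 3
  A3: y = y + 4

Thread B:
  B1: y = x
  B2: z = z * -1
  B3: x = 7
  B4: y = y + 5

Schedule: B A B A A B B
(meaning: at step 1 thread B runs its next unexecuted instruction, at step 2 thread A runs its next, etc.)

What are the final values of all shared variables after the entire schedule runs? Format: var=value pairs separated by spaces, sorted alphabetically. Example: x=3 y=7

Step 1: thread B executes B1 (y = x). Shared: x=0 y=0 z=0. PCs: A@0 B@1
Step 2: thread A executes A1 (y = y + 2). Shared: x=0 y=2 z=0. PCs: A@1 B@1
Step 3: thread B executes B2 (z = z * -1). Shared: x=0 y=2 z=0. PCs: A@1 B@2
Step 4: thread A executes A2 (y = y * 3). Shared: x=0 y=6 z=0. PCs: A@2 B@2
Step 5: thread A executes A3 (y = y + 4). Shared: x=0 y=10 z=0. PCs: A@3 B@2
Step 6: thread B executes B3 (x = 7). Shared: x=7 y=10 z=0. PCs: A@3 B@3
Step 7: thread B executes B4 (y = y + 5). Shared: x=7 y=15 z=0. PCs: A@3 B@4

Answer: x=7 y=15 z=0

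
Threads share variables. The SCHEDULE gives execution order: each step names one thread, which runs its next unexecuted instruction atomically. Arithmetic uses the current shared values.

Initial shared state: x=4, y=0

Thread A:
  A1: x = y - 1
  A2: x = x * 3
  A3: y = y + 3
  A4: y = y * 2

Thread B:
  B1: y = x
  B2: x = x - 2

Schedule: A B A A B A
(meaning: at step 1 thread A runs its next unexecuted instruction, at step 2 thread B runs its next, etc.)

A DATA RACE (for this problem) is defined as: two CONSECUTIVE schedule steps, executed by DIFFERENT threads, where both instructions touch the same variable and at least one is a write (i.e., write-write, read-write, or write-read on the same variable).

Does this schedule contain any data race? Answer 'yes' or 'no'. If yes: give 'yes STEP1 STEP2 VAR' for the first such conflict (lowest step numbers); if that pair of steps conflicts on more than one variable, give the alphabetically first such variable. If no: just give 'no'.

Steps 1,2: A(x = y - 1) vs B(y = x). RACE on x (W-R), y (R-W). Multiple vars; alphabetically first is x.
Steps 2,3: B(y = x) vs A(x = x * 3). RACE on x (R-W).
Steps 3,4: same thread (A). No race.
Steps 4,5: A(r=y,w=y) vs B(r=x,w=x). No conflict.
Steps 5,6: B(r=x,w=x) vs A(r=y,w=y). No conflict.
First conflict at steps 1,2.

Answer: yes 1 2 x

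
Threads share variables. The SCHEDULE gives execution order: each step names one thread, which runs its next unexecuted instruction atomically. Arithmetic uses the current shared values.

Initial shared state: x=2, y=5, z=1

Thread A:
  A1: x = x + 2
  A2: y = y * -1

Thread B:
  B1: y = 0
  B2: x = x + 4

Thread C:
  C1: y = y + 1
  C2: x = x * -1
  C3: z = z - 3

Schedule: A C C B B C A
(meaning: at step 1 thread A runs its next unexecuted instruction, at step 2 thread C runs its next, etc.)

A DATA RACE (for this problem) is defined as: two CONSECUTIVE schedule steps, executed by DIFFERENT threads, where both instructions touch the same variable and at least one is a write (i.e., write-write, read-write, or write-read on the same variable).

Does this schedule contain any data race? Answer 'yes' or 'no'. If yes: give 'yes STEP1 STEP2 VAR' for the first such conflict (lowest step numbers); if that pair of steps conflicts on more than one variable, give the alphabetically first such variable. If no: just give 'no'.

Steps 1,2: A(r=x,w=x) vs C(r=y,w=y). No conflict.
Steps 2,3: same thread (C). No race.
Steps 3,4: C(r=x,w=x) vs B(r=-,w=y). No conflict.
Steps 4,5: same thread (B). No race.
Steps 5,6: B(r=x,w=x) vs C(r=z,w=z). No conflict.
Steps 6,7: C(r=z,w=z) vs A(r=y,w=y). No conflict.

Answer: no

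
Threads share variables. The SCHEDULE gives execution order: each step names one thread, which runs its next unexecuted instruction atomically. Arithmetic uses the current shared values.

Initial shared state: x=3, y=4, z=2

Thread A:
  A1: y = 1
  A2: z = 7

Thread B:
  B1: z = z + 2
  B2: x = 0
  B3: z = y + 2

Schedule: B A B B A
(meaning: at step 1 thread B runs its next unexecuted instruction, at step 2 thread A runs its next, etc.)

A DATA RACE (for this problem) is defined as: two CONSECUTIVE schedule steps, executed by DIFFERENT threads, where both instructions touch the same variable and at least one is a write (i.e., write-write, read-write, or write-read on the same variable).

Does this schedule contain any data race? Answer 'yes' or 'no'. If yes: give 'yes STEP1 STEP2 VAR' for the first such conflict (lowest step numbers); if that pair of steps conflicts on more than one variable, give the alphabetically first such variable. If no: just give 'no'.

Steps 1,2: B(r=z,w=z) vs A(r=-,w=y). No conflict.
Steps 2,3: A(r=-,w=y) vs B(r=-,w=x). No conflict.
Steps 3,4: same thread (B). No race.
Steps 4,5: B(z = y + 2) vs A(z = 7). RACE on z (W-W).
First conflict at steps 4,5.

Answer: yes 4 5 z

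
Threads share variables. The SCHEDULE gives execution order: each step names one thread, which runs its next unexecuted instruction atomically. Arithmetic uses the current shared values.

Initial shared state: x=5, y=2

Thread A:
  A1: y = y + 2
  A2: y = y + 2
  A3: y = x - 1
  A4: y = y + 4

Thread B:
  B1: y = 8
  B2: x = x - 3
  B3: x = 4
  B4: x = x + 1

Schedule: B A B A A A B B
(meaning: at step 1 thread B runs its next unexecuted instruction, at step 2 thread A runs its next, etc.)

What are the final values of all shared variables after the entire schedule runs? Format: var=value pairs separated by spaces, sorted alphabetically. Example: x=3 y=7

Step 1: thread B executes B1 (y = 8). Shared: x=5 y=8. PCs: A@0 B@1
Step 2: thread A executes A1 (y = y + 2). Shared: x=5 y=10. PCs: A@1 B@1
Step 3: thread B executes B2 (x = x - 3). Shared: x=2 y=10. PCs: A@1 B@2
Step 4: thread A executes A2 (y = y + 2). Shared: x=2 y=12. PCs: A@2 B@2
Step 5: thread A executes A3 (y = x - 1). Shared: x=2 y=1. PCs: A@3 B@2
Step 6: thread A executes A4 (y = y + 4). Shared: x=2 y=5. PCs: A@4 B@2
Step 7: thread B executes B3 (x = 4). Shared: x=4 y=5. PCs: A@4 B@3
Step 8: thread B executes B4 (x = x + 1). Shared: x=5 y=5. PCs: A@4 B@4

Answer: x=5 y=5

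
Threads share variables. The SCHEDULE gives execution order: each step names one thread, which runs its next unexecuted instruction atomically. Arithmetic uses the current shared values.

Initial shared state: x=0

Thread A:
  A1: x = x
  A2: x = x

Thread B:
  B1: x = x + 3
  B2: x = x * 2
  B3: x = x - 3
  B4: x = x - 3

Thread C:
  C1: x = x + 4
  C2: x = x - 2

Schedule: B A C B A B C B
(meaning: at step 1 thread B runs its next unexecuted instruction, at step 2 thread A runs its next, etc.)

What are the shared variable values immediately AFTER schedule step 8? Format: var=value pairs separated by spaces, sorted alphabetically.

Step 1: thread B executes B1 (x = x + 3). Shared: x=3. PCs: A@0 B@1 C@0
Step 2: thread A executes A1 (x = x). Shared: x=3. PCs: A@1 B@1 C@0
Step 3: thread C executes C1 (x = x + 4). Shared: x=7. PCs: A@1 B@1 C@1
Step 4: thread B executes B2 (x = x * 2). Shared: x=14. PCs: A@1 B@2 C@1
Step 5: thread A executes A2 (x = x). Shared: x=14. PCs: A@2 B@2 C@1
Step 6: thread B executes B3 (x = x - 3). Shared: x=11. PCs: A@2 B@3 C@1
Step 7: thread C executes C2 (x = x - 2). Shared: x=9. PCs: A@2 B@3 C@2
Step 8: thread B executes B4 (x = x - 3). Shared: x=6. PCs: A@2 B@4 C@2

Answer: x=6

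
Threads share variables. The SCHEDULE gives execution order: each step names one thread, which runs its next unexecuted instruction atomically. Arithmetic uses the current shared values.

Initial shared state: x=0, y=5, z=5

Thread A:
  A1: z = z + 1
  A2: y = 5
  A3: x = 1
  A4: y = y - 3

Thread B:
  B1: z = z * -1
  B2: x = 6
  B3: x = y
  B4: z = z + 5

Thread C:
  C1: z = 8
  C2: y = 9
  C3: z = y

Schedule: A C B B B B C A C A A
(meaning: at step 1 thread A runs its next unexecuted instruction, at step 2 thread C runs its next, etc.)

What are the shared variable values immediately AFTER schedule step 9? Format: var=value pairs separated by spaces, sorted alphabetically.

Step 1: thread A executes A1 (z = z + 1). Shared: x=0 y=5 z=6. PCs: A@1 B@0 C@0
Step 2: thread C executes C1 (z = 8). Shared: x=0 y=5 z=8. PCs: A@1 B@0 C@1
Step 3: thread B executes B1 (z = z * -1). Shared: x=0 y=5 z=-8. PCs: A@1 B@1 C@1
Step 4: thread B executes B2 (x = 6). Shared: x=6 y=5 z=-8. PCs: A@1 B@2 C@1
Step 5: thread B executes B3 (x = y). Shared: x=5 y=5 z=-8. PCs: A@1 B@3 C@1
Step 6: thread B executes B4 (z = z + 5). Shared: x=5 y=5 z=-3. PCs: A@1 B@4 C@1
Step 7: thread C executes C2 (y = 9). Shared: x=5 y=9 z=-3. PCs: A@1 B@4 C@2
Step 8: thread A executes A2 (y = 5). Shared: x=5 y=5 z=-3. PCs: A@2 B@4 C@2
Step 9: thread C executes C3 (z = y). Shared: x=5 y=5 z=5. PCs: A@2 B@4 C@3

Answer: x=5 y=5 z=5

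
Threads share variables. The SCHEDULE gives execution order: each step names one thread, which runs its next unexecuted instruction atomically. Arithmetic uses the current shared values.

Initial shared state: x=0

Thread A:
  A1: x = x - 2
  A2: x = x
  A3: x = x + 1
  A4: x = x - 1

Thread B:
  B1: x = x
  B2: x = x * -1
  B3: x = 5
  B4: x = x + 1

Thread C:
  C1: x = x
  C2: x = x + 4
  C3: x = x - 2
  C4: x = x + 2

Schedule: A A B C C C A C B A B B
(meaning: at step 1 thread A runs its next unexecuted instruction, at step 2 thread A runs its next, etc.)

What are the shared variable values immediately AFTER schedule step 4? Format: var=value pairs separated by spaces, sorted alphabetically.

Step 1: thread A executes A1 (x = x - 2). Shared: x=-2. PCs: A@1 B@0 C@0
Step 2: thread A executes A2 (x = x). Shared: x=-2. PCs: A@2 B@0 C@0
Step 3: thread B executes B1 (x = x). Shared: x=-2. PCs: A@2 B@1 C@0
Step 4: thread C executes C1 (x = x). Shared: x=-2. PCs: A@2 B@1 C@1

Answer: x=-2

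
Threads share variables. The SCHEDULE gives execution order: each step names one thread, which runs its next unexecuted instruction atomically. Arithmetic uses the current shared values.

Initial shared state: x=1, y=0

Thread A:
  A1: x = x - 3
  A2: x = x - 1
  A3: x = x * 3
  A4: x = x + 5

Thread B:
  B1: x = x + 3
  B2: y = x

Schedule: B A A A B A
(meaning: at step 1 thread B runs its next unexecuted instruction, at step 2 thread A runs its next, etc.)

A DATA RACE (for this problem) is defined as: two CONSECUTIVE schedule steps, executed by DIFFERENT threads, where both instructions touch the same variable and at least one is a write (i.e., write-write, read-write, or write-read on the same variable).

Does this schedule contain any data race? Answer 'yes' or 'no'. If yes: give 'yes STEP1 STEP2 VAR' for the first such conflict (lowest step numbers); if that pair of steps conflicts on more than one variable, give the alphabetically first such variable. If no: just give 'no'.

Answer: yes 1 2 x

Derivation:
Steps 1,2: B(x = x + 3) vs A(x = x - 3). RACE on x (W-W).
Steps 2,3: same thread (A). No race.
Steps 3,4: same thread (A). No race.
Steps 4,5: A(x = x * 3) vs B(y = x). RACE on x (W-R).
Steps 5,6: B(y = x) vs A(x = x + 5). RACE on x (R-W).
First conflict at steps 1,2.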